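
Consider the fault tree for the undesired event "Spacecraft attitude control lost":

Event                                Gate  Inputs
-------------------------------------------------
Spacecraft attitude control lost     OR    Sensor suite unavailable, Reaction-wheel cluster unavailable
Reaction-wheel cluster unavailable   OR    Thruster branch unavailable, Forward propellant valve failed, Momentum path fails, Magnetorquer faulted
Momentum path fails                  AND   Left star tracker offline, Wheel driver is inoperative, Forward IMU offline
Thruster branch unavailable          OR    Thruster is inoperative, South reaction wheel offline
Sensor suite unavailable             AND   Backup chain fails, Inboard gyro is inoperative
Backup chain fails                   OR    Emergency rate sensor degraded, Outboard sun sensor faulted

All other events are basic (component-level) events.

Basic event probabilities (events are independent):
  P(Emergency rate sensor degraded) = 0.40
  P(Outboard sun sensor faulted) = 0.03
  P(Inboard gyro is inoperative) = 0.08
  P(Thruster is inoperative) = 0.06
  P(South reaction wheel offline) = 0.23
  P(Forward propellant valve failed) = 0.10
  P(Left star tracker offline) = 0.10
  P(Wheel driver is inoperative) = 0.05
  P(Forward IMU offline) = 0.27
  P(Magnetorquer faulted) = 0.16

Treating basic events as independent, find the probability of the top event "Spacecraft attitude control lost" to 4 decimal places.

P(Backup chain fails) [OR] = 1 − (1−0.40) × (1−0.03) = 0.418000
P(Sensor suite unavailable) [AND] = 0.418000 × 0.08 = 0.033440
P(Thruster branch unavailable) [OR] = 1 − (1−0.06) × (1−0.23) = 0.276200
P(Momentum path fails) [AND] = 0.10 × 0.05 × 0.27 = 0.001350
P(Reaction-wheel cluster unavailable) [OR] = 1 − (1−0.276200) × (1−0.10) × (1−0.001350) × (1−0.16) = 0.453546
P(Spacecraft attitude control lost) [OR] = 1 − (1−0.033440) × (1−0.453546) = 0.471819
Rounded to 4 decimal places: P(Spacecraft attitude control lost) ≈ 0.4718.

0.4718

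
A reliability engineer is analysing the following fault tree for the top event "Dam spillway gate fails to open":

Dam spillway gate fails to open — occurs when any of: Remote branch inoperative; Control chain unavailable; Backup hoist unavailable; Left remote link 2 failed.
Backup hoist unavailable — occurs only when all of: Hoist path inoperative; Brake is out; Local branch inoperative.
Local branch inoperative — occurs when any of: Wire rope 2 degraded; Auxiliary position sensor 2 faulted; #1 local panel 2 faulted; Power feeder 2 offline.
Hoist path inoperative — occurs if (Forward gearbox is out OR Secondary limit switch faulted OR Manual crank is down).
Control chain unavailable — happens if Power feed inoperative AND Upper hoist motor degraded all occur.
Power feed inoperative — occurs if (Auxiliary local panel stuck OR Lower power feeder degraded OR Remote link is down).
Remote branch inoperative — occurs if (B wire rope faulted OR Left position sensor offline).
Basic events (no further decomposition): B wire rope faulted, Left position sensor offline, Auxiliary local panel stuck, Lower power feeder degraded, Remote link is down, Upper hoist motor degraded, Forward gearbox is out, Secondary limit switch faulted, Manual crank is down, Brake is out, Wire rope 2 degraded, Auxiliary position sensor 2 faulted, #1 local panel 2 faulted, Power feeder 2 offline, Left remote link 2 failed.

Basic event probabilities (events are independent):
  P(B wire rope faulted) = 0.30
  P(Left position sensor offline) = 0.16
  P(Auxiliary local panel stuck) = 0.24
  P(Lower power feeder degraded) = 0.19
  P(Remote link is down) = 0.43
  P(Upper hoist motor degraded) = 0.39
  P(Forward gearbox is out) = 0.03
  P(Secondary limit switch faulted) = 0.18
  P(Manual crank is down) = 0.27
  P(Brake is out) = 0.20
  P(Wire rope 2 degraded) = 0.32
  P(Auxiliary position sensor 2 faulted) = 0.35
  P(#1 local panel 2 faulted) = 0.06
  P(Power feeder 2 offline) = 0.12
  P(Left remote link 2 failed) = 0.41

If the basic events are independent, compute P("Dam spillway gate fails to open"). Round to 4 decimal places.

0.7547

P(Remote branch inoperative) [OR] = 1 − (1−0.30) × (1−0.16) = 0.412000
P(Power feed inoperative) [OR] = 1 − (1−0.24) × (1−0.19) × (1−0.43) = 0.649108
P(Control chain unavailable) [AND] = 0.649108 × 0.39 = 0.253152
P(Hoist path inoperative) [OR] = 1 − (1−0.03) × (1−0.18) × (1−0.27) = 0.419358
P(Local branch inoperative) [OR] = 1 − (1−0.32) × (1−0.35) × (1−0.06) × (1−0.12) = 0.634378
P(Backup hoist unavailable) [AND] = 0.419358 × 0.20 × 0.634378 = 0.053206
P(Dam spillway gate fails to open) [OR] = 1 − (1−0.412000) × (1−0.253152) × (1−0.053206) × (1−0.41) = 0.754689
Rounded to 4 decimal places: P(Dam spillway gate fails to open) ≈ 0.7547.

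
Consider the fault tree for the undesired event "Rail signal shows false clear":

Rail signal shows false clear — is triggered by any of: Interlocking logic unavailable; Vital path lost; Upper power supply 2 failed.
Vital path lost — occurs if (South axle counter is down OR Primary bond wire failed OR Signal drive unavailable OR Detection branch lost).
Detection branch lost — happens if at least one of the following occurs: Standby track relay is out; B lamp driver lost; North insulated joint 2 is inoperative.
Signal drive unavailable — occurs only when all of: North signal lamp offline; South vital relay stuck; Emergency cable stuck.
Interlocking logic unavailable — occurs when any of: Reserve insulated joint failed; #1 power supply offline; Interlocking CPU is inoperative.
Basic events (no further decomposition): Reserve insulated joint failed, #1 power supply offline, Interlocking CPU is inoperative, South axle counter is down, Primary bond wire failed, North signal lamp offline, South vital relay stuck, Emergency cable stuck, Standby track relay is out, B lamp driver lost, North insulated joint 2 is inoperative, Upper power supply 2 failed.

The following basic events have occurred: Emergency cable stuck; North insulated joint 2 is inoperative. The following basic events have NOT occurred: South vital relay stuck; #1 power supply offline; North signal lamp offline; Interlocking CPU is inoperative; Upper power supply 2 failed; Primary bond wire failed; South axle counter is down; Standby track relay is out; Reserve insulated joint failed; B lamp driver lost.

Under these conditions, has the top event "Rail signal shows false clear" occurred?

Interlocking logic unavailable [OR]: Reserve insulated joint failed=not, #1 power supply offline=not, Interlocking CPU is inoperative=not → no input occurs → does not occur.
Signal drive unavailable [AND]: North signal lamp offline=not, South vital relay stuck=not, Emergency cable stuck=occurs → not all inputs occur → does not occur.
Detection branch lost [OR]: Standby track relay is out=not, B lamp driver lost=not, North insulated joint 2 is inoperative=occurs → at least one input occurs → occurs.
Vital path lost [OR]: South axle counter is down=not, Primary bond wire failed=not, Signal drive unavailable=not, Detection branch lost=occurs → at least one input occurs → occurs.
Rail signal shows false clear [OR]: Interlocking logic unavailable=not, Vital path lost=occurs, Upper power supply 2 failed=not → at least one input occurs → occurs.

Yes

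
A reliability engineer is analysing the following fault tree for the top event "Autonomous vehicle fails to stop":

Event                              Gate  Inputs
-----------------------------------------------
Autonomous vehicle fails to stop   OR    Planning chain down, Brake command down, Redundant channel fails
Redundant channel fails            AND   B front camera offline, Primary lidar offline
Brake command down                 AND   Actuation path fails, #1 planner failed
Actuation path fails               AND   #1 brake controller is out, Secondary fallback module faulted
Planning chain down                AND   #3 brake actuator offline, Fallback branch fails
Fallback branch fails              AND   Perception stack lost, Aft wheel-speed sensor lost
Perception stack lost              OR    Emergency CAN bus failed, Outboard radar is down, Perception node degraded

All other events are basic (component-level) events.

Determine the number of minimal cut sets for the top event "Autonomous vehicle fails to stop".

5

Perception stack lost [OR]: union of children's cut sets → 3 cut set(s).
Fallback branch fails [AND]: one cut set from each child combined → 3 × 1 = 3 cut set(s).
Planning chain down [AND]: one cut set from each child combined → 1 × 3 = 3 cut set(s).
Actuation path fails [AND]: one cut set from each child combined → 1 × 1 = 1 cut set(s).
Brake command down [AND]: one cut set from each child combined → 1 × 1 = 1 cut set(s).
Redundant channel fails [AND]: one cut set from each child combined → 1 × 1 = 1 cut set(s).
Autonomous vehicle fails to stop [OR]: union of children's cut sets → 5 cut set(s).
Minimal cut sets: {#3 brake actuator offline, Aft wheel-speed sensor lost, Emergency CAN bus failed}; {#3 brake actuator offline, Aft wheel-speed sensor lost, Outboard radar is down}; {#3 brake actuator offline, Aft wheel-speed sensor lost, Perception node degraded}; {#1 brake controller is out, #1 planner failed, Secondary fallback module faulted}; {B front camera offline, Primary lidar offline}.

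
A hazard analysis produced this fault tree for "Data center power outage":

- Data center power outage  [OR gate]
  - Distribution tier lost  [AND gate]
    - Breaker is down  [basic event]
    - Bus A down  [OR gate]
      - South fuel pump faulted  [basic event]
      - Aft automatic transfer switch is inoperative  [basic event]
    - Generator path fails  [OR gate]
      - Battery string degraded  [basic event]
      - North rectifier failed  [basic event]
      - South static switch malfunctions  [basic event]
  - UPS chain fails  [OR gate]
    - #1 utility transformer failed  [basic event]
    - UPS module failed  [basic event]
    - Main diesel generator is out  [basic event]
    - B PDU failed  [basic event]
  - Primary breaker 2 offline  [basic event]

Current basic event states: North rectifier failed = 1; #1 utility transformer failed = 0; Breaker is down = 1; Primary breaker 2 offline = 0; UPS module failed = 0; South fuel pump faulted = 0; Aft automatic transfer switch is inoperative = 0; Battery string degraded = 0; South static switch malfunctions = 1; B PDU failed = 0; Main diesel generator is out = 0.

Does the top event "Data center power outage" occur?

Bus A down [OR]: South fuel pump faulted=not, Aft automatic transfer switch is inoperative=not → no input occurs → does not occur.
Generator path fails [OR]: Battery string degraded=not, North rectifier failed=occurs, South static switch malfunctions=occurs → at least one input occurs → occurs.
Distribution tier lost [AND]: Breaker is down=occurs, Bus A down=not, Generator path fails=occurs → not all inputs occur → does not occur.
UPS chain fails [OR]: #1 utility transformer failed=not, UPS module failed=not, Main diesel generator is out=not, B PDU failed=not → no input occurs → does not occur.
Data center power outage [OR]: Distribution tier lost=not, UPS chain fails=not, Primary breaker 2 offline=not → no input occurs → does not occur.

No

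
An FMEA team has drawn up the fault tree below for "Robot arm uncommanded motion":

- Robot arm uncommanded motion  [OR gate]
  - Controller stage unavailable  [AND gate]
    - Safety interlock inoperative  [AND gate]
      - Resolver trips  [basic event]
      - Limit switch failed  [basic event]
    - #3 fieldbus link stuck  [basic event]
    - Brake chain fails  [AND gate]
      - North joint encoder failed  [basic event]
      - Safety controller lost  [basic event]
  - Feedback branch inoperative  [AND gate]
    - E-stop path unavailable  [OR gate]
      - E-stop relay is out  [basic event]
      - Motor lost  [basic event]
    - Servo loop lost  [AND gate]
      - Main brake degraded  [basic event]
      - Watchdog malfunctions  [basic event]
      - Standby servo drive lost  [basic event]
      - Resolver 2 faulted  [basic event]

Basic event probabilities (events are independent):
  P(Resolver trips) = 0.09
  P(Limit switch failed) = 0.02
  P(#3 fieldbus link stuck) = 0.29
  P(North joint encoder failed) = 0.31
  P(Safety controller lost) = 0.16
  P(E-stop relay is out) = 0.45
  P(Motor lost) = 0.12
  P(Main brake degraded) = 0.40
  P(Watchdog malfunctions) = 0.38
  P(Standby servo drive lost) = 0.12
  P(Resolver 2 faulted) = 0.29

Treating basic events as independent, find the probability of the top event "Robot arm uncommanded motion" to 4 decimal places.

P(Safety interlock inoperative) [AND] = 0.09 × 0.02 = 0.001800
P(Brake chain fails) [AND] = 0.31 × 0.16 = 0.049600
P(Controller stage unavailable) [AND] = 0.001800 × 0.29 × 0.049600 = 0.000026
P(E-stop path unavailable) [OR] = 1 − (1−0.45) × (1−0.12) = 0.516000
P(Servo loop lost) [AND] = 0.40 × 0.38 × 0.12 × 0.29 = 0.005290
P(Feedback branch inoperative) [AND] = 0.516000 × 0.005290 = 0.002730
P(Robot arm uncommanded motion) [OR] = 1 − (1−0.000026) × (1−0.002730) = 0.002756
Rounded to 4 decimal places: P(Robot arm uncommanded motion) ≈ 0.0028.

0.0028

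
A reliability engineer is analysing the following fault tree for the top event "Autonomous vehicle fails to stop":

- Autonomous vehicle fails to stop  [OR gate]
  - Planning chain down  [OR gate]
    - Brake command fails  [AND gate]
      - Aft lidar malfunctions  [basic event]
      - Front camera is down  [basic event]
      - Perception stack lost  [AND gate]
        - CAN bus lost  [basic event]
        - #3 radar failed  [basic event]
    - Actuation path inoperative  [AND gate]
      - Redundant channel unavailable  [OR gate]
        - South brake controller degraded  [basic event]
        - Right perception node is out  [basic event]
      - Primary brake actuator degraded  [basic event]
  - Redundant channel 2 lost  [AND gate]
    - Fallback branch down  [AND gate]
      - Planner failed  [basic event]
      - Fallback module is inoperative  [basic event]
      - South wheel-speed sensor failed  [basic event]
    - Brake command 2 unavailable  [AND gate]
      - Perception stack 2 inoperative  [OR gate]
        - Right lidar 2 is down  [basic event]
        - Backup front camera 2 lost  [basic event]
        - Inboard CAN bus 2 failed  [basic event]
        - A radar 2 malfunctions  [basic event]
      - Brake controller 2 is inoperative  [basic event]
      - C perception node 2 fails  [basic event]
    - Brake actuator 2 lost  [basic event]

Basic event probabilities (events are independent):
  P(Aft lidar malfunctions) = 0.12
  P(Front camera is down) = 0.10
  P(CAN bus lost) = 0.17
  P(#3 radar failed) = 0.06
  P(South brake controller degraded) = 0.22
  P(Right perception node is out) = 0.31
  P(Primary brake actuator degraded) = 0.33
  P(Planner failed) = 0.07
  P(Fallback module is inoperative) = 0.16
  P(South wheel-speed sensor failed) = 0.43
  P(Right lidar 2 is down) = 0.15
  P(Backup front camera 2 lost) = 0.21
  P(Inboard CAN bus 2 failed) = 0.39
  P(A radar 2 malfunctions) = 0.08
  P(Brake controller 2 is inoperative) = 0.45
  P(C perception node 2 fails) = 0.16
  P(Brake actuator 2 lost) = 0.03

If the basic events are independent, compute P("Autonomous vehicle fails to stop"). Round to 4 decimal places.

0.1525

P(Perception stack lost) [AND] = 0.17 × 0.06 = 0.010200
P(Brake command fails) [AND] = 0.12 × 0.10 × 0.010200 = 0.000122
P(Redundant channel unavailable) [OR] = 1 − (1−0.22) × (1−0.31) = 0.461800
P(Actuation path inoperative) [AND] = 0.461800 × 0.33 = 0.152394
P(Planning chain down) [OR] = 1 − (1−0.000122) × (1−0.152394) = 0.152497
P(Fallback branch down) [AND] = 0.07 × 0.16 × 0.43 = 0.004816
P(Perception stack 2 inoperative) [OR] = 1 − (1−0.15) × (1−0.21) × (1−0.39) × (1−0.08) = 0.623154
P(Brake command 2 unavailable) [AND] = 0.623154 × 0.45 × 0.16 = 0.044867
P(Redundant channel 2 lost) [AND] = 0.004816 × 0.044867 × 0.03 = 0.000006
P(Autonomous vehicle fails to stop) [OR] = 1 − (1−0.152497) × (1−0.000006) = 0.152502
Rounded to 4 decimal places: P(Autonomous vehicle fails to stop) ≈ 0.1525.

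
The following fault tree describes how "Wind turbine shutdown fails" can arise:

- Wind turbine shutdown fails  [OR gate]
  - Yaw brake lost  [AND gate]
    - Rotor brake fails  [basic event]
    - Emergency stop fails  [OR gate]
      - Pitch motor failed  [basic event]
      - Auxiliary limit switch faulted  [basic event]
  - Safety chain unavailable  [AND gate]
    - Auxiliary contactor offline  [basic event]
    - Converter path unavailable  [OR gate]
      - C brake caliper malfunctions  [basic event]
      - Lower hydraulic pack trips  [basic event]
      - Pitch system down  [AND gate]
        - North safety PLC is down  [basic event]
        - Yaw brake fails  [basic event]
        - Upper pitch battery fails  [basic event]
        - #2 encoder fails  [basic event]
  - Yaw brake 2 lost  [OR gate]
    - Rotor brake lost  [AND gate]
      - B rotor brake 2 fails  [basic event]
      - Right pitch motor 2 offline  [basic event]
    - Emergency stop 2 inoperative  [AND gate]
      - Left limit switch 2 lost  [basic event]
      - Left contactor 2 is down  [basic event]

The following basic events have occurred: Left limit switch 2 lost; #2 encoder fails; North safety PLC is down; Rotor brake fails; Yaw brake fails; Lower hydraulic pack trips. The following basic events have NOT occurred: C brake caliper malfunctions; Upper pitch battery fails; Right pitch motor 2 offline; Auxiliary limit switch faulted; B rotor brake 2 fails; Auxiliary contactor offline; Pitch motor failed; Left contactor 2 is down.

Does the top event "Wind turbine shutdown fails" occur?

No

Emergency stop fails [OR]: Pitch motor failed=not, Auxiliary limit switch faulted=not → no input occurs → does not occur.
Yaw brake lost [AND]: Rotor brake fails=occurs, Emergency stop fails=not → not all inputs occur → does not occur.
Pitch system down [AND]: North safety PLC is down=occurs, Yaw brake fails=occurs, Upper pitch battery fails=not, #2 encoder fails=occurs → not all inputs occur → does not occur.
Converter path unavailable [OR]: C brake caliper malfunctions=not, Lower hydraulic pack trips=occurs, Pitch system down=not → at least one input occurs → occurs.
Safety chain unavailable [AND]: Auxiliary contactor offline=not, Converter path unavailable=occurs → not all inputs occur → does not occur.
Rotor brake lost [AND]: B rotor brake 2 fails=not, Right pitch motor 2 offline=not → not all inputs occur → does not occur.
Emergency stop 2 inoperative [AND]: Left limit switch 2 lost=occurs, Left contactor 2 is down=not → not all inputs occur → does not occur.
Yaw brake 2 lost [OR]: Rotor brake lost=not, Emergency stop 2 inoperative=not → no input occurs → does not occur.
Wind turbine shutdown fails [OR]: Yaw brake lost=not, Safety chain unavailable=not, Yaw brake 2 lost=not → no input occurs → does not occur.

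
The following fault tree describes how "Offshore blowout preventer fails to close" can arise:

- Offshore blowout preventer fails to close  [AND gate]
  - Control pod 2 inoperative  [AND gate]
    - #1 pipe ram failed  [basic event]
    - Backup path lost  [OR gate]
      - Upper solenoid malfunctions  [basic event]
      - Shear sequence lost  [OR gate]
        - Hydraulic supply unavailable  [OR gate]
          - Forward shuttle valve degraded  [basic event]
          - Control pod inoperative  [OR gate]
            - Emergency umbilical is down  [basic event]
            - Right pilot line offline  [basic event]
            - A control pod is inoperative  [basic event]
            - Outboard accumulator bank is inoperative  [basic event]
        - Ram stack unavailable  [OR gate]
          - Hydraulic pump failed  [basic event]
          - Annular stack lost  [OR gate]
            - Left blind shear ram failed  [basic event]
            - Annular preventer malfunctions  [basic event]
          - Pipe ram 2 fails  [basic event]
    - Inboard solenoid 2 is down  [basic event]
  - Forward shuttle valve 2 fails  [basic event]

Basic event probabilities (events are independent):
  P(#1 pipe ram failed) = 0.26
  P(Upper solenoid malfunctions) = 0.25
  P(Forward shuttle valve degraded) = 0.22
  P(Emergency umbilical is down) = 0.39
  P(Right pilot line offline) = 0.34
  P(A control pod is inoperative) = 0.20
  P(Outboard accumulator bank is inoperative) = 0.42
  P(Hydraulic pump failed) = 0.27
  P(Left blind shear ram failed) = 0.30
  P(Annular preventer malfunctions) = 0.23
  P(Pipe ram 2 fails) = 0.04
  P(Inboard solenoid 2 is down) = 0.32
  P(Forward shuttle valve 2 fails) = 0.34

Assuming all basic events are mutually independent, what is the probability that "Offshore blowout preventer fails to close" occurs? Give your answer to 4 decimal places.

0.0271

P(Control pod inoperative) [OR] = 1 − (1−0.39) × (1−0.34) × (1−0.20) × (1−0.42) = 0.813194
P(Hydraulic supply unavailable) [OR] = 1 − (1−0.22) × (1−0.813194) = 0.854291
P(Annular stack lost) [OR] = 1 − (1−0.30) × (1−0.23) = 0.461000
P(Ram stack unavailable) [OR] = 1 − (1−0.27) × (1−0.461000) × (1−0.04) = 0.622269
P(Shear sequence lost) [OR] = 1 − (1−0.854291) × (1−0.622269) = 0.944961
P(Backup path lost) [OR] = 1 − (1−0.25) × (1−0.944961) = 0.958721
P(Control pod 2 inoperative) [AND] = 0.26 × 0.958721 × 0.32 = 0.079766
P(Offshore blowout preventer fails to close) [AND] = 0.079766 × 0.34 = 0.027120
Rounded to 4 decimal places: P(Offshore blowout preventer fails to close) ≈ 0.0271.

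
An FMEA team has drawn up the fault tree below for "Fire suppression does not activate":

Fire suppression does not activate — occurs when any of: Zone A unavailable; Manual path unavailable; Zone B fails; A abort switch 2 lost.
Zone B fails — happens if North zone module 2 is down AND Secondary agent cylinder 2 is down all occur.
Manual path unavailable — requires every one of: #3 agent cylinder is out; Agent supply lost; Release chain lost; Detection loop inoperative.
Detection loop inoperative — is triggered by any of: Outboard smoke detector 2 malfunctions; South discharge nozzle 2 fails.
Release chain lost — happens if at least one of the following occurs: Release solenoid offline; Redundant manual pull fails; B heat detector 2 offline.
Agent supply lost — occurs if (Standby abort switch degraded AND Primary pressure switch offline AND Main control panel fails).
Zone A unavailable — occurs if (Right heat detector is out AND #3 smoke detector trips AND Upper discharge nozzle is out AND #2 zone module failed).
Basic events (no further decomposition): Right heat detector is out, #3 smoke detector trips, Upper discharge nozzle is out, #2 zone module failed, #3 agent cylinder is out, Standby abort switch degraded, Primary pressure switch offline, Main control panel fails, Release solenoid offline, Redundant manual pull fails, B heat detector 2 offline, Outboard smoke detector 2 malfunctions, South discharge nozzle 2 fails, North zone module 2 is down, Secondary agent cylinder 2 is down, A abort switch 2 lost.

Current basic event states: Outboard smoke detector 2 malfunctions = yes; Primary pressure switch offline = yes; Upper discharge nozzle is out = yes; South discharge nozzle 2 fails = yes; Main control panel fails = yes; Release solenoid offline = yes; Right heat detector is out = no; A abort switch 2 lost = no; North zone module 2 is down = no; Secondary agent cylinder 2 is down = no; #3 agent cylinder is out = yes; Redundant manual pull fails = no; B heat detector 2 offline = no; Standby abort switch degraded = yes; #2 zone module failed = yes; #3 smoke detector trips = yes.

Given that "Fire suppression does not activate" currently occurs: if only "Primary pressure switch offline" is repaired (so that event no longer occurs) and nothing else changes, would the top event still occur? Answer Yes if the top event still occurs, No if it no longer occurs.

Counterfactual: set "Primary pressure switch offline" to not occurred.
Zone A unavailable [AND]: Right heat detector is out=not, #3 smoke detector trips=occurs, Upper discharge nozzle is out=occurs, #2 zone module failed=occurs → not all inputs occur → does not occur.
Agent supply lost [AND]: Standby abort switch degraded=occurs, Primary pressure switch offline=not, Main control panel fails=occurs → not all inputs occur → does not occur.
Release chain lost [OR]: Release solenoid offline=occurs, Redundant manual pull fails=not, B heat detector 2 offline=not → at least one input occurs → occurs.
Detection loop inoperative [OR]: Outboard smoke detector 2 malfunctions=occurs, South discharge nozzle 2 fails=occurs → at least one input occurs → occurs.
Manual path unavailable [AND]: #3 agent cylinder is out=occurs, Agent supply lost=not, Release chain lost=occurs, Detection loop inoperative=occurs → not all inputs occur → does not occur.
Zone B fails [AND]: North zone module 2 is down=not, Secondary agent cylinder 2 is down=not → not all inputs occur → does not occur.
Fire suppression does not activate [OR]: Zone A unavailable=not, Manual path unavailable=not, Zone B fails=not, A abort switch 2 lost=not → no input occurs → does not occur.

No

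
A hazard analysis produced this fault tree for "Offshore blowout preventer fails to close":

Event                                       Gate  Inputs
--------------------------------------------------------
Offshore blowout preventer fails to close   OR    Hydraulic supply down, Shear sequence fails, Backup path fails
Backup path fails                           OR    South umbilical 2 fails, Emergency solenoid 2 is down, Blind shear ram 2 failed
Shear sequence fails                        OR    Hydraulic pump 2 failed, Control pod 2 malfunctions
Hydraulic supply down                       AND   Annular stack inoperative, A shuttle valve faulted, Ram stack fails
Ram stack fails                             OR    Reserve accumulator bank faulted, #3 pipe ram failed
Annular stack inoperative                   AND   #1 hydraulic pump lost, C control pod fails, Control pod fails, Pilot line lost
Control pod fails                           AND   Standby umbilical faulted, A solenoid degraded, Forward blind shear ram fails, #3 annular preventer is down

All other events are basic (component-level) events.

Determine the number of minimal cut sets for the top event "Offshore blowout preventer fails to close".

7

Control pod fails [AND]: one cut set from each child combined → 1 × 1 × 1 × 1 = 1 cut set(s).
Annular stack inoperative [AND]: one cut set from each child combined → 1 × 1 × 1 × 1 = 1 cut set(s).
Ram stack fails [OR]: union of children's cut sets → 2 cut set(s).
Hydraulic supply down [AND]: one cut set from each child combined → 1 × 1 × 2 = 2 cut set(s).
Shear sequence fails [OR]: union of children's cut sets → 2 cut set(s).
Backup path fails [OR]: union of children's cut sets → 3 cut set(s).
Offshore blowout preventer fails to close [OR]: union of children's cut sets → 7 cut set(s).
Minimal cut sets: {#1 hydraulic pump lost, #3 annular preventer is down, A shuttle valve faulted, A solenoid degraded, C control pod fails, Forward blind shear ram fails, Pilot line lost, Reserve accumulator bank faulted, Standby umbilical faulted}; {#1 hydraulic pump lost, #3 annular preventer is down, #3 pipe ram failed, A shuttle valve faulted, A solenoid degraded, C control pod fails, Forward blind shear ram fails, Pilot line lost, Standby umbilical faulted}; {Hydraulic pump 2 failed}; {Control pod 2 malfunctions}; {South umbilical 2 fails}; {Emergency solenoid 2 is down}; {Blind shear ram 2 failed}.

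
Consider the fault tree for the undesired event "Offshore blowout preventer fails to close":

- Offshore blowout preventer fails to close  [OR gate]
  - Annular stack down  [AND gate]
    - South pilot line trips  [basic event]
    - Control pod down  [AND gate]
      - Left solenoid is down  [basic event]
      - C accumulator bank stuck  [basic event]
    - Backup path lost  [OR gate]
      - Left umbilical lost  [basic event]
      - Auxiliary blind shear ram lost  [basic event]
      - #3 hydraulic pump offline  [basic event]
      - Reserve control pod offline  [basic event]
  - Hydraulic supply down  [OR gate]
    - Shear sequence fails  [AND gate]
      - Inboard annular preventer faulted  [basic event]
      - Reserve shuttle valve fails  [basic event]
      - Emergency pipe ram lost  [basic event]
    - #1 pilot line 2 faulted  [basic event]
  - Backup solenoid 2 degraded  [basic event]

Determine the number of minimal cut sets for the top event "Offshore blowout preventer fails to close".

7

Control pod down [AND]: one cut set from each child combined → 1 × 1 = 1 cut set(s).
Backup path lost [OR]: union of children's cut sets → 4 cut set(s).
Annular stack down [AND]: one cut set from each child combined → 1 × 1 × 4 = 4 cut set(s).
Shear sequence fails [AND]: one cut set from each child combined → 1 × 1 × 1 = 1 cut set(s).
Hydraulic supply down [OR]: union of children's cut sets → 2 cut set(s).
Offshore blowout preventer fails to close [OR]: union of children's cut sets → 7 cut set(s).
Minimal cut sets: {C accumulator bank stuck, Left solenoid is down, Left umbilical lost, South pilot line trips}; {Auxiliary blind shear ram lost, C accumulator bank stuck, Left solenoid is down, South pilot line trips}; {#3 hydraulic pump offline, C accumulator bank stuck, Left solenoid is down, South pilot line trips}; {C accumulator bank stuck, Left solenoid is down, Reserve control pod offline, South pilot line trips}; {Emergency pipe ram lost, Inboard annular preventer faulted, Reserve shuttle valve fails}; {#1 pilot line 2 faulted}; {Backup solenoid 2 degraded}.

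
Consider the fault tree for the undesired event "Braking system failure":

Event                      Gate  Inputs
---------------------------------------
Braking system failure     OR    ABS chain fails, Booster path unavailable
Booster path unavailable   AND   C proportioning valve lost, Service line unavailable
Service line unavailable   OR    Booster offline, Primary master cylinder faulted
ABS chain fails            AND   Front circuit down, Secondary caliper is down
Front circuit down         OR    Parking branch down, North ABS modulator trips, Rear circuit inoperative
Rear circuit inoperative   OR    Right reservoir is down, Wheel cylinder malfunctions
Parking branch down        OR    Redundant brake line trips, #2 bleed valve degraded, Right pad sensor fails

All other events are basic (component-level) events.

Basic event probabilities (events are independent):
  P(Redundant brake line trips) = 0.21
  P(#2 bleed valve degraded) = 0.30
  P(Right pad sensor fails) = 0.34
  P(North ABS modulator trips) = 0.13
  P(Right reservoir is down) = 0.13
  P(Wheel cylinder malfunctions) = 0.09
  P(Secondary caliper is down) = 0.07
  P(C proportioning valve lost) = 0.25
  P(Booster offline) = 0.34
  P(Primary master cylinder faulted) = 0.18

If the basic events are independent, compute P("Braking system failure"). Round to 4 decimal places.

0.1611

P(Parking branch down) [OR] = 1 − (1−0.21) × (1−0.30) × (1−0.34) = 0.635020
P(Rear circuit inoperative) [OR] = 1 − (1−0.13) × (1−0.09) = 0.208300
P(Front circuit down) [OR] = 1 − (1−0.635020) × (1−0.13) × (1−0.208300) = 0.748609
P(ABS chain fails) [AND] = 0.748609 × 0.07 = 0.052403
P(Service line unavailable) [OR] = 1 − (1−0.34) × (1−0.18) = 0.458800
P(Booster path unavailable) [AND] = 0.25 × 0.458800 = 0.114700
P(Braking system failure) [OR] = 1 − (1−0.052403) × (1−0.114700) = 0.161092
Rounded to 4 decimal places: P(Braking system failure) ≈ 0.1611.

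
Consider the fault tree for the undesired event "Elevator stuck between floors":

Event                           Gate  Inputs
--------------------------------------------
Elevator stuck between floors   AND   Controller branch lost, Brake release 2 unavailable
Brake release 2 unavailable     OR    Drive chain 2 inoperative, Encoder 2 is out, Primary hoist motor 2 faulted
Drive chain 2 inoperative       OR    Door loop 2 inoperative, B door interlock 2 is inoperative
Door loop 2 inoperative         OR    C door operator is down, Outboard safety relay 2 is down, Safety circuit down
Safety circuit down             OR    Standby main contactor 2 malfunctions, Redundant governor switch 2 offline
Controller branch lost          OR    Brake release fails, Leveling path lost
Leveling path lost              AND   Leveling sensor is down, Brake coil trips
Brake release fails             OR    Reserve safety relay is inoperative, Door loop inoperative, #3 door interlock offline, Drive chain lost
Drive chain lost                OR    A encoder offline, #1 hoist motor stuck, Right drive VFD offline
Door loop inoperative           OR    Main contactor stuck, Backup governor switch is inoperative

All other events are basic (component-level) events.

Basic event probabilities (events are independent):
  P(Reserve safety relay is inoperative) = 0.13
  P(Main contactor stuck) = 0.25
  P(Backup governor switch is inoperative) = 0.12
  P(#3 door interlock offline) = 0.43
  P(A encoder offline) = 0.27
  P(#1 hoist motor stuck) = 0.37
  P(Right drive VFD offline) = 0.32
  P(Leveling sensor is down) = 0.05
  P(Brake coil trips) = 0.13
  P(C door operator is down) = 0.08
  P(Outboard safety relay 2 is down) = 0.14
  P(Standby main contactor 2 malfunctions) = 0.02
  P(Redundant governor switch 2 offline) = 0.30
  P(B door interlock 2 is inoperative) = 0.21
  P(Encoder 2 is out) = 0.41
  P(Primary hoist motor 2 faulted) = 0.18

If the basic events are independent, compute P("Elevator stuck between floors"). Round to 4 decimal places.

0.7120

P(Door loop inoperative) [OR] = 1 − (1−0.25) × (1−0.12) = 0.340000
P(Drive chain lost) [OR] = 1 − (1−0.27) × (1−0.37) × (1−0.32) = 0.687268
P(Brake release fails) [OR] = 1 − (1−0.13) × (1−0.340000) × (1−0.43) × (1−0.687268) = 0.897645
P(Leveling path lost) [AND] = 0.05 × 0.13 = 0.006500
P(Controller branch lost) [OR] = 1 − (1−0.897645) × (1−0.006500) = 0.898310
P(Safety circuit down) [OR] = 1 − (1−0.02) × (1−0.30) = 0.314000
P(Door loop 2 inoperative) [OR] = 1 − (1−0.08) × (1−0.14) × (1−0.314000) = 0.457237
P(Drive chain 2 inoperative) [OR] = 1 − (1−0.457237) × (1−0.21) = 0.571217
P(Brake release 2 unavailable) [OR] = 1 − (1−0.571217) × (1−0.41) × (1−0.18) = 0.792555
P(Elevator stuck between floors) [AND] = 0.898310 × 0.792555 = 0.711960
Rounded to 4 decimal places: P(Elevator stuck between floors) ≈ 0.7120.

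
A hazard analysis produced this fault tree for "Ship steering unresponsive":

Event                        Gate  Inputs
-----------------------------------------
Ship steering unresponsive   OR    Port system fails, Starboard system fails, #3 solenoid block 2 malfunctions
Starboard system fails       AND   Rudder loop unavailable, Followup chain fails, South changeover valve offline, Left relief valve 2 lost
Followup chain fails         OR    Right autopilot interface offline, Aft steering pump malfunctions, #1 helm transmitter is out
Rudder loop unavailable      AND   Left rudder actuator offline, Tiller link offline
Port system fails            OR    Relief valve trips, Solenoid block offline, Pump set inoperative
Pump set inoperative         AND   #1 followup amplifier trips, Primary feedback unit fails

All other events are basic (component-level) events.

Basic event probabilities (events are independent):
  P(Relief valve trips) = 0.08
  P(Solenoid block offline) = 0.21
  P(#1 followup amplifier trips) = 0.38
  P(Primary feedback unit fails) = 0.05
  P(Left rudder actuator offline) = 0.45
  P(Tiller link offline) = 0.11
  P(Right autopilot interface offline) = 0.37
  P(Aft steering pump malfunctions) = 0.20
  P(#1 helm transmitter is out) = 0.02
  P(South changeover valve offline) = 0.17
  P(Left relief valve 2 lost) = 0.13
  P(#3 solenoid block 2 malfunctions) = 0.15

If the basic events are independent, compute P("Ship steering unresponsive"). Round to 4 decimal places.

0.3943

P(Pump set inoperative) [AND] = 0.38 × 0.05 = 0.019000
P(Port system fails) [OR] = 1 − (1−0.08) × (1−0.21) × (1−0.019000) = 0.287009
P(Rudder loop unavailable) [AND] = 0.45 × 0.11 = 0.049500
P(Followup chain fails) [OR] = 1 − (1−0.37) × (1−0.20) × (1−0.02) = 0.506080
P(Starboard system fails) [AND] = 0.049500 × 0.506080 × 0.17 × 0.13 = 0.000554
P(Ship steering unresponsive) [OR] = 1 − (1−0.287009) × (1−0.000554) × (1−0.15) = 0.394293
Rounded to 4 decimal places: P(Ship steering unresponsive) ≈ 0.3943.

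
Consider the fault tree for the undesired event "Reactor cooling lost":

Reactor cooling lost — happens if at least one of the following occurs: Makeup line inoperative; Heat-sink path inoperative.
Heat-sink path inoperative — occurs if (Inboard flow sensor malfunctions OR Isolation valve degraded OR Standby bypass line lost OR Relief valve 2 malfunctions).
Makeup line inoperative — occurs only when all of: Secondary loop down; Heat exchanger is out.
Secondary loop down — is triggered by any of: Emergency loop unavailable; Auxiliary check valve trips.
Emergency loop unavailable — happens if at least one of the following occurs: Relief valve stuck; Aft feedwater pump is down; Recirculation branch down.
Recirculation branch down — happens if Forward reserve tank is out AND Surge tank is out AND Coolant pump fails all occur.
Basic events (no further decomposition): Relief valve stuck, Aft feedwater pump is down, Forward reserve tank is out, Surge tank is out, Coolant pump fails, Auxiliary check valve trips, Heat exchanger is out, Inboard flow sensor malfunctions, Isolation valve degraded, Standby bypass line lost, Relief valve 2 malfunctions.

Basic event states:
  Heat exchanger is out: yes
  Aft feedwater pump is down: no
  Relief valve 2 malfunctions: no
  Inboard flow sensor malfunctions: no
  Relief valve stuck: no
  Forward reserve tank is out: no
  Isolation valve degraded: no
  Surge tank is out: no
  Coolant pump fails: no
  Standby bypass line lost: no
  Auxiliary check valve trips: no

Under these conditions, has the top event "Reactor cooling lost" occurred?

No

Recirculation branch down [AND]: Forward reserve tank is out=not, Surge tank is out=not, Coolant pump fails=not → not all inputs occur → does not occur.
Emergency loop unavailable [OR]: Relief valve stuck=not, Aft feedwater pump is down=not, Recirculation branch down=not → no input occurs → does not occur.
Secondary loop down [OR]: Emergency loop unavailable=not, Auxiliary check valve trips=not → no input occurs → does not occur.
Makeup line inoperative [AND]: Secondary loop down=not, Heat exchanger is out=occurs → not all inputs occur → does not occur.
Heat-sink path inoperative [OR]: Inboard flow sensor malfunctions=not, Isolation valve degraded=not, Standby bypass line lost=not, Relief valve 2 malfunctions=not → no input occurs → does not occur.
Reactor cooling lost [OR]: Makeup line inoperative=not, Heat-sink path inoperative=not → no input occurs → does not occur.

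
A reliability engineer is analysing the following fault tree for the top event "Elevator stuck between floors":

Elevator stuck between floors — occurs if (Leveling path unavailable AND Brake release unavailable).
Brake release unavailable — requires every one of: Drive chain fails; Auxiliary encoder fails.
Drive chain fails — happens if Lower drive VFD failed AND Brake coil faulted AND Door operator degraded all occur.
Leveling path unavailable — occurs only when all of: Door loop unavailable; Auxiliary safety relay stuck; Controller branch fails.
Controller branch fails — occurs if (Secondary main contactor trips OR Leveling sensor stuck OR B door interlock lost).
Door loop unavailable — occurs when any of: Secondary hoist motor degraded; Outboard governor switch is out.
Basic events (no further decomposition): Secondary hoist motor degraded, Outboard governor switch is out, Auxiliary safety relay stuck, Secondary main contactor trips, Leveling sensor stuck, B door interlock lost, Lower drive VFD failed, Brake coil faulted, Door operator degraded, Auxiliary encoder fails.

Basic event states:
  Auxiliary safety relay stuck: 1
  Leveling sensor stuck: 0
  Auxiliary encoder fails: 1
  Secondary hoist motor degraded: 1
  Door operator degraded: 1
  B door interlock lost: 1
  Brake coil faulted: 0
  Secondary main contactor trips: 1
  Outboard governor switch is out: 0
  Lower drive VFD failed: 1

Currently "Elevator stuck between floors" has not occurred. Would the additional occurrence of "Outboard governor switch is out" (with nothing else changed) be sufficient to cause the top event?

No

Counterfactual: set "Outboard governor switch is out" to occurred.
Door loop unavailable [OR]: Secondary hoist motor degraded=occurs, Outboard governor switch is out=occurs → at least one input occurs → occurs.
Controller branch fails [OR]: Secondary main contactor trips=occurs, Leveling sensor stuck=not, B door interlock lost=occurs → at least one input occurs → occurs.
Leveling path unavailable [AND]: Door loop unavailable=occurs, Auxiliary safety relay stuck=occurs, Controller branch fails=occurs → all inputs occur → occurs.
Drive chain fails [AND]: Lower drive VFD failed=occurs, Brake coil faulted=not, Door operator degraded=occurs → not all inputs occur → does not occur.
Brake release unavailable [AND]: Drive chain fails=not, Auxiliary encoder fails=occurs → not all inputs occur → does not occur.
Elevator stuck between floors [AND]: Leveling path unavailable=occurs, Brake release unavailable=not → not all inputs occur → does not occur.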